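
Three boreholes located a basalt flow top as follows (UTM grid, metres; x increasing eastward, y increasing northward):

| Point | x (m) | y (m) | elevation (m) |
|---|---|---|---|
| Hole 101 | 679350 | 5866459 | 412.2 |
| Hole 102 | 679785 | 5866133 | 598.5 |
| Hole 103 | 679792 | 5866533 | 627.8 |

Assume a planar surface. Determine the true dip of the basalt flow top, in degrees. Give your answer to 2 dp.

Let the plane be z = a·x + b·y + c.
Hole 102−Hole 101: 435a − 326b = 186.3;  Hole 103−Hole 101: 442a + 74b = 215.6.
Solving gives a = 0.47692, b = 0.06490.
Gradient magnitude |∇z| = √(a² + b²) = √(0.22745 + 0.00421) = 0.48131.
True dip = arctan(0.48131) = 25.70°, dipping toward W (azimuth ≈ 262°).

25.70°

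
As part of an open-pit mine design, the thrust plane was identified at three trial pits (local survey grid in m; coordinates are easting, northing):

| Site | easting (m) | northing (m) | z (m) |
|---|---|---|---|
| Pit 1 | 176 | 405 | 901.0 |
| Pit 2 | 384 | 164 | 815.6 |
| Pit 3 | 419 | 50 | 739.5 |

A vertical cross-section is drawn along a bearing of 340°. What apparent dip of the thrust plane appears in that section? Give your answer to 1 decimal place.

Two edge vectors: Pit 1→Pit 2 = (208, -241, -85.4), Pit 1→Pit 3 = (243, -355, -161.5).
Normal n = (Pit 1→Pit 2) × (Pit 1→Pit 3) = (8604.5, 12839.8, -15277).
So ∂z/∂easting = −n_x/n_z = 0.56323 and ∂z/∂northing = −n_y/n_z = 0.84047.
Unit vector along 340° is (sin 340°, cos 340°) = (-0.3420, 0.9397).
Slope in that direction = a·(-0.3420) + b·(0.9397) = 0.59714.
Apparent dip = arctan|0.59714| = 30.8° (true dip is 45.3°, so apparent ≤ true as expected).

30.8°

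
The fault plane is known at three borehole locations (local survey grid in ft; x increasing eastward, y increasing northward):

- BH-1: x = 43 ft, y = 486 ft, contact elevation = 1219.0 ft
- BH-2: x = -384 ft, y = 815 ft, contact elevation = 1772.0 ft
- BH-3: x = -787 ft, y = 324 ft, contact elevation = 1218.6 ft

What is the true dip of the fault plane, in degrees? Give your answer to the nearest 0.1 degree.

53.8°

Two edge vectors: BH-1→BH-2 = (-427, 329, 553), BH-1→BH-3 = (-830, -162, -0.4).
Normal n = (BH-1→BH-2) × (BH-1→BH-3) = (89454.4, -459160.8, 342244).
So ∂z/∂x = −n_x/n_z = −0.26138 and ∂z/∂y = −n_y/n_z = 1.34162.
Gradient magnitude |∇z| = √(a² + b²) = √(0.06832 + 1.79994) = 1.36684.
True dip = arctan(1.36684) = 53.8°, dipping toward S (azimuth ≈ 169°).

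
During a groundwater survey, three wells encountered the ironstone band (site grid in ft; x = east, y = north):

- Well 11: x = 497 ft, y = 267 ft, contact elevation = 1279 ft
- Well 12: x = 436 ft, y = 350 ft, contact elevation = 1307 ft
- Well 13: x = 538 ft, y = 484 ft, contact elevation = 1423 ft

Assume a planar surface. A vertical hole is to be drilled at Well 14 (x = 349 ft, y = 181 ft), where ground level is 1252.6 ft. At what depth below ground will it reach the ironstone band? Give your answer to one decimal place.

77.2 ft

Two edge vectors: Well 11→Well 12 = (-61, 83, 28), Well 11→Well 13 = (41, 217, 144).
Normal n = (Well 11→Well 12) × (Well 11→Well 13) = (5876, 9932, -16640).
So ∂z/∂x = −n_x/n_z = 0.35313 and ∂z/∂y = −n_y/n_z = 0.59688.
Intercept c from Well 11: 1279 − 175.50 − 159.37 = 944.13.
At (349, 181): z_contact = 123.24 + 108.03 + 944.13 = 1175.41 ft.
Depth below ground = 1252.6 − 1175.41 = 77.2 ft.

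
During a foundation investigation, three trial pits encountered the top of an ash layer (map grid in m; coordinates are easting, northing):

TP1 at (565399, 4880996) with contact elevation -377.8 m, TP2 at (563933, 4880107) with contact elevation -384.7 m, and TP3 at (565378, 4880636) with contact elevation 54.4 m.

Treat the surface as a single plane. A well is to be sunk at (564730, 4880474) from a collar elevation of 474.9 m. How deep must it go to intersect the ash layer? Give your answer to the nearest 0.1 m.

711.1 m

Two edge vectors: TP1→TP2 = (-1466, -889, -6.9), TP1→TP3 = (-21, -360, 432.2).
Normal n = (TP1→TP2) × (TP1→TP3) = (-386709.8, 633750.1, 509091).
So ∂z/∂easting = −n_x/n_z = 0.759608400 and ∂z/∂northing = −n_y/n_z = −1.244866046.
Intercept c from TP1: -377.8 − 429481.83 + 6076186.19 = 5646326.56.
At (564730, 4880474): z_contact = 428973.65 − 6075536.37 + 5646326.56 = -236.16 m.
Depth below ground = 474.9 − (-236.16) = 711.1 m.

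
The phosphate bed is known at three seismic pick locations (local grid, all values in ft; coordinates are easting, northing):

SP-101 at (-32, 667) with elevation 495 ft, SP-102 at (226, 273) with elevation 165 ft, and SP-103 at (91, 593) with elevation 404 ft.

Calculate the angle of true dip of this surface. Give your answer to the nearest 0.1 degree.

35.0°

Let the plane be z = a·easting + b·northing + c.
SP-102−SP-101: 258a − 394b = −330;  SP-103−SP-101: 123a − 74b = −91.
Solving gives a = −0.38931, b = 0.58264.
Gradient magnitude |∇z| = √(a² + b²) = √(0.15156 + 0.33946) = 0.70073.
True dip = arctan(0.70073) = 35.0°, dipping toward SE (azimuth ≈ 146°).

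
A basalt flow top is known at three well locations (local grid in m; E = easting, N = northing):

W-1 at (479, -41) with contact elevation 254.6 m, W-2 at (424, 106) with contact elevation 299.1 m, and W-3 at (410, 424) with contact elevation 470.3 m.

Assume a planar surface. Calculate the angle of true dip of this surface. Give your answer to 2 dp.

Two edge vectors: W-1→W-2 = (-55, 147, 44.5), W-1→W-3 = (-69, 465, 215.7).
Normal n = (W-1→W-2) × (W-1→W-3) = (11015.4, 8793, -15432).
So ∂z/∂E = −n_x/n_z = 0.71380 and ∂z/∂N = −n_y/n_z = 0.56979.
Gradient magnitude |∇z| = √(a² + b²) = √(0.50951 + 0.32466) = 0.91333.
True dip = arctan(0.91333) = 42.41°, dipping toward SW (azimuth ≈ 231°).

42.41°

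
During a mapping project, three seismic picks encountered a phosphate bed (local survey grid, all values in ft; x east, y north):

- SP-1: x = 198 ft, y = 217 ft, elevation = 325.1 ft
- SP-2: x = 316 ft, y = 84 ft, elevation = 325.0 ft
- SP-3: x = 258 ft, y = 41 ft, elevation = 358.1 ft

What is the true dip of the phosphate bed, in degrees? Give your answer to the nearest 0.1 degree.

24.7°

Let the plane be z = a·x + b·y + c.
SP-2−SP-1: 118a − 133b = −0.1;  SP-3−SP-1: 60a − 176b = 33.
Solving gives a = −0.34459, b = −0.30497.
Gradient magnitude |∇z| = √(a² + b²) = √(0.11874 + 0.09301) = 0.46016.
True dip = arctan(0.46016) = 24.7°, dipping toward NE (azimuth ≈ 048°).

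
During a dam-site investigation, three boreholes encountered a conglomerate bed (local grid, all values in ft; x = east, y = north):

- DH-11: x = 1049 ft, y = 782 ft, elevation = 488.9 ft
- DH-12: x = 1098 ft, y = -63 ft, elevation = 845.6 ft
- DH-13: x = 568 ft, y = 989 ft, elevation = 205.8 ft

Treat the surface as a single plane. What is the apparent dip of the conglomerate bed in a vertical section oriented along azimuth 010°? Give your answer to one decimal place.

17.7°

Let the plane be z = a·x + b·y + c.
DH-12−DH-11: 49a − 845b = 356.7;  DH-13−DH-11: −481a + 207b = −283.1.
Solving gives a = 0.41731, b = −0.39793.
Unit vector along 010° is (sin 10°, cos 10°) = (0.1736, 0.9848).
Slope in that direction = a·(0.1736) + b·(0.9848) = −0.31942.
Apparent dip = arctan|0.31942| = 17.7° (true dip is 30.0°, so apparent ≤ true as expected).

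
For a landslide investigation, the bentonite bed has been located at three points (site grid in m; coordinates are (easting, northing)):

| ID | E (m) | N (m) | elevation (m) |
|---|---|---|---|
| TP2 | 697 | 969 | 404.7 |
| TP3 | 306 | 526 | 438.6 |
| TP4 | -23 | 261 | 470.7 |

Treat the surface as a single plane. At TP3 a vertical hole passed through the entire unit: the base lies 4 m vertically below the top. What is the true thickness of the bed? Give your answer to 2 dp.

Let the plane be z = a·E + b·N + c.
TP3−TP2: −391a − 443b = 33.9;  TP4−TP2: −720a − 708b = 66.
Solving gives a = −0.12430, b = 0.03318.
|∇z| = √(a²+b²) = 0.12865, so dip δ = arctan(0.12865) = 7.33°.
True thickness = vertical thickness × cos δ = 4 × cos 7.33° = 3.97 m.

3.97 m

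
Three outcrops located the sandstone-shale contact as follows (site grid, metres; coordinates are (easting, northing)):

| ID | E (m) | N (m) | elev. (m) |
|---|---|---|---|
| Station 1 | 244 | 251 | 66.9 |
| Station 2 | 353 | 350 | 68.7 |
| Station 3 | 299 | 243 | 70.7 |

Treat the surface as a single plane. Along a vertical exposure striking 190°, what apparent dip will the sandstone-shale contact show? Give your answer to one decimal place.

2.2°

Let the plane be z = a·E + b·N + c.
Station 2−Station 1: 109a + 99b = 1.8;  Station 3−Station 1: 55a − 8b = 3.8.
Solving gives a = 0.06183, b = −0.04990.
Unit vector along 190° is (sin 190°, cos 190°) = (-0.1736, -0.9848).
Slope in that direction = a·(-0.1736) + b·(-0.9848) = 0.03840.
Apparent dip = arctan|0.03840| = 2.2° (true dip is 4.5°, so apparent ≤ true as expected).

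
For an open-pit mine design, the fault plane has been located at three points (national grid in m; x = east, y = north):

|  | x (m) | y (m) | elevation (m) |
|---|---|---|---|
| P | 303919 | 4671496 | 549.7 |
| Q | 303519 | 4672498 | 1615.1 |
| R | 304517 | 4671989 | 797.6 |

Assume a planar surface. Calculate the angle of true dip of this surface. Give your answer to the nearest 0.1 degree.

Two edge vectors: P→Q = (-400, 1002, 1065.4), P→R = (598, 493, 247.9).
Normal n = (P→Q) × (P→R) = (-276846.4, 736269.2, -796396).
So ∂z/∂x = −n_x/n_z = −0.34762 and ∂z/∂y = −n_y/n_z = 0.92450.
Gradient magnitude |∇z| = √(a² + b²) = √(0.12084 + 0.85470) = 0.98770.
True dip = arctan(0.98770) = 44.6°, dipping toward SSE (azimuth ≈ 159°).

44.6°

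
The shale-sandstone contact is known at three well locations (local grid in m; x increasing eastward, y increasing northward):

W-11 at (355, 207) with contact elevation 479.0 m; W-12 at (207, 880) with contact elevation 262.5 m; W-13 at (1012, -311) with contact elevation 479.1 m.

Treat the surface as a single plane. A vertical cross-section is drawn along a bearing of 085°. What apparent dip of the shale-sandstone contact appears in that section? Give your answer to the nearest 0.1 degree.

Two edge vectors: W-11→W-12 = (-148, 673, -216.5), W-11→W-13 = (657, -518, 0.1).
Normal n = (W-11→W-12) × (W-11→W-13) = (-112079.7, -142225.7, -365497).
So ∂z/∂x = −n_x/n_z = −0.30665 and ∂z/∂y = −n_y/n_z = −0.38913.
Unit vector along 085° is (sin 85°, cos 85°) = (0.9962, 0.0872).
Slope in that direction = a·(0.9962) + b·(0.0872) = −0.33940.
Apparent dip = arctan|0.33940| = 18.7° (true dip is 26.4°, so apparent ≤ true as expected).

18.7°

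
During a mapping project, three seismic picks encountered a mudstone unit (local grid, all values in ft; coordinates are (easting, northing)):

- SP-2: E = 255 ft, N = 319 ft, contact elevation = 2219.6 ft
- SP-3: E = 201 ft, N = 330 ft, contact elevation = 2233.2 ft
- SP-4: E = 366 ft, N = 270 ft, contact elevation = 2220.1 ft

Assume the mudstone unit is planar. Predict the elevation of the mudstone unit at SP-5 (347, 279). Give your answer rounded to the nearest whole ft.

Let the plane be z = a·E + b·N + c.
SP-3−SP-2: −54a + 11b = 13.6;  SP-4−SP-2: 111a − 49b = 0.5.
Solving gives a = −0.47151, b = −1.07832.
Then c = 2219.6 − a·255 − b·319 = 2683.82.
At (347, 279): z = −163.6 − 300.9 + 2683.82 = 2219.4 ft.

2219 ft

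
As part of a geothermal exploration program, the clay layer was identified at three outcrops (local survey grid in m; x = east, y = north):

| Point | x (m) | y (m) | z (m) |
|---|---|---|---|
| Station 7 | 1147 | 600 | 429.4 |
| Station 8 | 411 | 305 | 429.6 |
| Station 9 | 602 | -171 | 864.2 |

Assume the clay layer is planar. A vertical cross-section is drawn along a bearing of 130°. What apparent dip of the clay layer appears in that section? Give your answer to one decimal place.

Let the plane be z = a·x + b·y + c.
Station 8−Station 7: −736a − 295b = 0.2;  Station 9−Station 7: −545a − 771b = 434.8.
Solving gives a = 0.31502, b = −0.78662.
Unit vector along 130° is (sin 130°, cos 130°) = (0.7660, -0.6428).
Slope in that direction = a·(0.7660) + b·(-0.6428) = 0.74695.
Apparent dip = arctan|0.74695| = 36.8° (true dip is 40.3°, so apparent ≤ true as expected).

36.8°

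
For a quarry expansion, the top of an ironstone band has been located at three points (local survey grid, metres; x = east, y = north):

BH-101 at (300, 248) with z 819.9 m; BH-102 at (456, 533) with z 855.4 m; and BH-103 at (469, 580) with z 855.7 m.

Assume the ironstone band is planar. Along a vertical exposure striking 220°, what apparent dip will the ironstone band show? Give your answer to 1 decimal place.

Let the plane be z = a·x + b·y + c.
BH-102−BH-101: 156a + 285b = 35.5;  BH-103−BH-101: 169a + 332b = 35.8.
Solving gives a = 0.43645, b = −0.11434.
Unit vector along 220° is (sin 220°, cos 220°) = (-0.6428, -0.7660).
Slope in that direction = a·(-0.6428) + b·(-0.7660) = −0.19296.
Apparent dip = arctan|0.19296| = 10.9° (true dip is 24.3°, so apparent ≤ true as expected).

10.9°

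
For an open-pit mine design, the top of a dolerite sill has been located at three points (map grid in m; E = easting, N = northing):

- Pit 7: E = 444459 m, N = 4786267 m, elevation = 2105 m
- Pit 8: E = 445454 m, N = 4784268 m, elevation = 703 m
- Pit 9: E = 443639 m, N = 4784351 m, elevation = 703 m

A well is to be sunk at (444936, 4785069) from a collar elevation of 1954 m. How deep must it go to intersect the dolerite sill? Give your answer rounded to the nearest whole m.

693 m

Let the plane be z = a·E + b·N + c.
Pit 8−Pit 7: 995a − 1999b = −1402;  Pit 9−Pit 7: −820a − 1916b = −1402.
Solving gives a = 0.03281983, b = 0.71768671.
Then c = 2105 − a·444459 − b·4786267 = −3447522.29.
At (444936, 4785069): z_contact = 14602.7 + 3434180.4 − 3447522.29 = 1260.9 m.
Depth below ground = 1954 − 1260.9 = 693 m.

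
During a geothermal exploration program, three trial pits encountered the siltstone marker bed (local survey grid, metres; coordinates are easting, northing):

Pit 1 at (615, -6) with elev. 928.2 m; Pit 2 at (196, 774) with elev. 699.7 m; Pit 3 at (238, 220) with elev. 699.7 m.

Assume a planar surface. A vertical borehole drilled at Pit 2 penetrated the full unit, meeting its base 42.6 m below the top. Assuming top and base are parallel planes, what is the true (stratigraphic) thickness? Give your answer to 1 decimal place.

35.9 m

Let the plane be z = a·easting + b·northing + c.
Pit 2−Pit 1: −419a + 780b = −228.5;  Pit 3−Pit 1: −377a + 226b = −228.5.
Solving gives a = 0.63496, b = 0.04814.
|∇z| = √(a²+b²) = 0.63678, so dip δ = arctan(0.63678) = 32.49°.
True thickness = vertical thickness × cos δ = 42.6 × cos 32.49° = 35.9 m.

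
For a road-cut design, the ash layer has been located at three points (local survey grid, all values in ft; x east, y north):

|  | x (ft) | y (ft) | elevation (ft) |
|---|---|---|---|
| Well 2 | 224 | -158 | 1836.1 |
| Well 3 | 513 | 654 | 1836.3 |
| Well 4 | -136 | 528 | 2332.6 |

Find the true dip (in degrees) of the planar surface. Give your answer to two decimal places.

Let the plane be z = a·x + b·y + c.
Well 3−Well 2: 289a + 812b = 0.2;  Well 4−Well 2: −360a + 686b = 496.5.
Solving gives a = −0.82153, b = 0.29264.
Gradient magnitude |∇z| = √(a² + b²) = √(0.67491 + 0.08564) = 0.87209.
True dip = arctan(0.87209) = 41.09°, dipping toward ESE (azimuth ≈ 110°).

41.09°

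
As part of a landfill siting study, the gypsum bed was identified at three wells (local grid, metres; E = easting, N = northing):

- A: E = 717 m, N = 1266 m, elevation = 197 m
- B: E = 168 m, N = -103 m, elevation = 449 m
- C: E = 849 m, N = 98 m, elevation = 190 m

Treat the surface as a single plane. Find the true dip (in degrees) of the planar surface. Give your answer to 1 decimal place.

20.4°

Let the plane be z = a·E + b·N + c.
B−A: −549a − 1369b = 252;  C−A: 132a − 1168b = −7.
Solving gives a = −0.36976, b = −0.03579.
Gradient magnitude |∇z| = √(a² + b²) = √(0.13672 + 0.00128) = 0.37149.
True dip = arctan(0.37149) = 20.4°, dipping toward E (azimuth ≈ 084°).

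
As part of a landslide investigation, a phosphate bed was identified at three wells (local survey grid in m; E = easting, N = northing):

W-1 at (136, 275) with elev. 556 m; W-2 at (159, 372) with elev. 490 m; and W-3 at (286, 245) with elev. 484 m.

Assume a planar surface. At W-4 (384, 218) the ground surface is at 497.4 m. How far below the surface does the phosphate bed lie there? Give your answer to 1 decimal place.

56.4 m

Two edge vectors: W-1→W-2 = (23, 97, -66), W-1→W-3 = (150, -30, -72).
Normal n = (W-1→W-2) × (W-1→W-3) = (-8964, -8244, -15240).
So ∂z/∂E = −n_x/n_z = −0.58819 and ∂z/∂N = −n_y/n_z = −0.54094.
Intercept c from W-1: 556 + 79.99 + 148.76 = 784.75.
At (384, 218): z_contact = −225.86 − 117.93 + 784.75 = 440.96 m.
Depth below ground = 497.4 − 440.96 = 56.4 m.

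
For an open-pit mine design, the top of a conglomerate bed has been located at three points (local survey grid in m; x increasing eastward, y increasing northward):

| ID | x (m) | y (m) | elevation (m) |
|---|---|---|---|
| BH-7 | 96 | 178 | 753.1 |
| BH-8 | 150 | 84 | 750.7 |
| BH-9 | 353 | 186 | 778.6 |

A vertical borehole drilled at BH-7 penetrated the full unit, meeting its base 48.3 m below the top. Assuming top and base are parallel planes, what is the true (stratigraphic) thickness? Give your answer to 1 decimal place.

47.9 m

Two edge vectors: BH-7→BH-8 = (54, -94, -2.4), BH-7→BH-9 = (257, 8, 25.5).
Normal n = (BH-7→BH-8) × (BH-7→BH-9) = (-2377.8, -1993.8, 24590).
So ∂z/∂x = −n_x/n_z = 0.09670 and ∂z/∂y = −n_y/n_z = 0.08108.
|∇z| = √(a²+b²) = 0.12619, so dip δ = arctan(0.12619) = 7.19°.
True thickness = vertical thickness × cos δ = 48.3 × cos 7.19° = 47.9 m.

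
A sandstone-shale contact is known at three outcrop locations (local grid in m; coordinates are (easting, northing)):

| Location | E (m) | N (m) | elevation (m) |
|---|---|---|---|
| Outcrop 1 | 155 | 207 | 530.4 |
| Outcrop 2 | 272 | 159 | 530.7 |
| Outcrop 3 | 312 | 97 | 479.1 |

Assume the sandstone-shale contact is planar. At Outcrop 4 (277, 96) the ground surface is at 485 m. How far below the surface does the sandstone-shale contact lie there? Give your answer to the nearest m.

Let the plane be z = a·E + b·N + c.
Outcrop 2−Outcrop 1: 117a − 48b = 0.3;  Outcrop 3−Outcrop 1: 157a − 110b = −51.3.
Solving gives a = 0.46783, b = 1.13408.
Then c = 530.4 − a·155 − b·207 = 223.13.
At (277, 96): z_contact = 129.6 + 108.9 + 223.13 = 461.6 m.
Depth below ground = 485 − 461.6 = 23 m.

23 m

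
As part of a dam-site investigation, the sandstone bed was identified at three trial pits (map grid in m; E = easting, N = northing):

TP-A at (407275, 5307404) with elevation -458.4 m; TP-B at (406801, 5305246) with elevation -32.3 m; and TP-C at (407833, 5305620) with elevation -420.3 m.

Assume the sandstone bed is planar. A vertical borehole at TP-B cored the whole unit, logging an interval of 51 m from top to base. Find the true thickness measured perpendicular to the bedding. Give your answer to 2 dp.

48.08 m

Let the plane be z = a·E + b·N + c.
TP-B−TP-A: −474a − 2158b = 426.1;  TP-C−TP-A: 558a − 1784b = 38.1.
Solving gives a = −0.33074, b = −0.12481.
|∇z| = √(a²+b²) = 0.35350, so dip δ = arctan(0.35350) = 19.47°.
True thickness = vertical thickness × cos δ = 51 × cos 19.47° = 48.08 m.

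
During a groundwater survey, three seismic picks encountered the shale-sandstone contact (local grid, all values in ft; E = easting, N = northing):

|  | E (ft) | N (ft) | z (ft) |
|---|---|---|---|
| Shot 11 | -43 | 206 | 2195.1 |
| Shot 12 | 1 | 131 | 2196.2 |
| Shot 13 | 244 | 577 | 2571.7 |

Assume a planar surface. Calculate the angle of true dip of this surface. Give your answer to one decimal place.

Two edge vectors: Shot 11→Shot 12 = (44, -75, 1.1), Shot 11→Shot 13 = (287, 371, 376.6).
Normal n = (Shot 11→Shot 12) × (Shot 11→Shot 13) = (-28653.1, -16254.7, 37849).
So ∂z/∂E = −n_x/n_z = 0.75704 and ∂z/∂N = −n_y/n_z = 0.42946.
Gradient magnitude |∇z| = √(a² + b²) = √(0.57311 + 0.18444) = 0.87037.
True dip = arctan(0.87037) = 41.0°, dipping toward WSW (azimuth ≈ 240°).

41.0°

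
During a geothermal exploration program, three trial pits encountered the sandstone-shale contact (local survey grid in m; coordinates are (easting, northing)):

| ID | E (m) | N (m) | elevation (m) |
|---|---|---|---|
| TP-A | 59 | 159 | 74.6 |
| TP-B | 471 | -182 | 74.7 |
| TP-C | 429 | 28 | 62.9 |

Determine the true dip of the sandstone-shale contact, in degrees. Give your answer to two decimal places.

4.98°

Two edge vectors: TP-A→TP-B = (412, -341, 0.1), TP-A→TP-C = (370, -131, -11.7).
Normal n = (TP-A→TP-B) × (TP-A→TP-C) = (4002.8, 4857.4, 72198).
So ∂z/∂E = −n_x/n_z = −0.05544 and ∂z/∂N = −n_y/n_z = −0.06728.
Gradient magnitude |∇z| = √(a² + b²) = √(0.00307 + 0.00453) = 0.08718.
True dip = arctan(0.08718) = 4.98°, dipping toward NE (azimuth ≈ 039°).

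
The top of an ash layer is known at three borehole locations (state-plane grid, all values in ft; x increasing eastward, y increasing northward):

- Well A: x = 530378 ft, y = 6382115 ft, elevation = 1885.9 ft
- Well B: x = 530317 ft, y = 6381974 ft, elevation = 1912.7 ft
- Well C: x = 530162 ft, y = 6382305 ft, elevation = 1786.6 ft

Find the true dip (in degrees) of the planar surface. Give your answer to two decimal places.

19.42°

Two edge vectors: Well A→Well B = (-61, -141, 26.8), Well A→Well C = (-216, 190, -99.3).
Normal n = (Well A→Well B) × (Well A→Well C) = (8909.3, -11846.1, -42046).
So ∂z/∂x = −n_x/n_z = 0.21189 and ∂z/∂y = −n_y/n_z = −0.28174.
Gradient magnitude |∇z| = √(a² + b²) = √(0.04490 + 0.07938) = 0.35253.
True dip = arctan(0.35253) = 19.42°, dipping toward NW (azimuth ≈ 323°).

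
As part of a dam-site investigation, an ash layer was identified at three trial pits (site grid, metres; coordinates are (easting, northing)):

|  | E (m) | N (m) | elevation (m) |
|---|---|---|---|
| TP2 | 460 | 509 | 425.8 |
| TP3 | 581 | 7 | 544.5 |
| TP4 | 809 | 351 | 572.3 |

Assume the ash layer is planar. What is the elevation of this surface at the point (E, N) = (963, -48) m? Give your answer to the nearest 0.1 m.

686.9 m

Let the plane be z = a·E + b·N + c.
TP3−TP2: 121a − 502b = 118.7;  TP4−TP2: 349a − 158b = 146.5.
Solving gives a = 0.35103, b = −0.15184.
Then c = 425.8 − a·460 − b·509 = 341.62.
At (963, -48): z = 338.0 + 7.3 + 341.62 = 686.9 m.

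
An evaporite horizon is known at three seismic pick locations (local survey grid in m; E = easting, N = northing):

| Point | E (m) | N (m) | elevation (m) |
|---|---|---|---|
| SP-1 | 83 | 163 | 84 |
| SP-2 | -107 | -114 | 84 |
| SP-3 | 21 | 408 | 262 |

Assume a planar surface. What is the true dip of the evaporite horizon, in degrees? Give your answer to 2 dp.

43.18°

Two edge vectors: SP-1→SP-2 = (-190, -277, 0), SP-1→SP-3 = (-62, 245, 178).
Normal n = (SP-1→SP-2) × (SP-1→SP-3) = (-49306, 33820, -63724).
So ∂z/∂E = −n_x/n_z = −0.77374 and ∂z/∂N = −n_y/n_z = 0.53073.
Gradient magnitude |∇z| = √(a² + b²) = √(0.59868 + 0.28167) = 0.93827.
True dip = arctan(0.93827) = 43.18°, dipping toward SE (azimuth ≈ 124°).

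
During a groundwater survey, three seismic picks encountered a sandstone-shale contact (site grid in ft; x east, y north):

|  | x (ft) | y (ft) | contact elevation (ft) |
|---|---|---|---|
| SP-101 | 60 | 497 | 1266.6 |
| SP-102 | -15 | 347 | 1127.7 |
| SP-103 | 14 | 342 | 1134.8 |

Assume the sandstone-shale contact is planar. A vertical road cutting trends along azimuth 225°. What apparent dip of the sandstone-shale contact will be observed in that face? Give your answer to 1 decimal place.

38.2°

Let the plane be z = a·x + b·y + c.
SP-102−SP-101: −75a − 150b = −138.9;  SP-103−SP-101: −46a − 155b = −131.8.
Solving gives a = 0.37238, b = 0.73981.
Unit vector along 225° is (sin 225°, cos 225°) = (-0.7071, -0.7071).
Slope in that direction = a·(-0.7071) + b·(-0.7071) = −0.78644.
Apparent dip = arctan|0.78644| = 38.2° (true dip is 39.6°, so apparent ≤ true as expected).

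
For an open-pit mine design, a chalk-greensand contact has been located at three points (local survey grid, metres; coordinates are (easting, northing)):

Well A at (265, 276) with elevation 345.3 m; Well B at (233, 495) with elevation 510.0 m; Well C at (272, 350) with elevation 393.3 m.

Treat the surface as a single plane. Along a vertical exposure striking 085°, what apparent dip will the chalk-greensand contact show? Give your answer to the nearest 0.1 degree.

20.2°

Let the plane be z = a·E + b·N + c.
Well B−Well A: −32a + 219b = 164.7;  Well C−Well A: 7a + 74b = 48.
Solving gives a = −0.42958, b = 0.68928.
Unit vector along 085° is (sin 85°, cos 85°) = (0.9962, 0.0872).
Slope in that direction = a·(0.9962) + b·(0.0872) = −0.36787.
Apparent dip = arctan|0.36787| = 20.2° (true dip is 39.1°, so apparent ≤ true as expected).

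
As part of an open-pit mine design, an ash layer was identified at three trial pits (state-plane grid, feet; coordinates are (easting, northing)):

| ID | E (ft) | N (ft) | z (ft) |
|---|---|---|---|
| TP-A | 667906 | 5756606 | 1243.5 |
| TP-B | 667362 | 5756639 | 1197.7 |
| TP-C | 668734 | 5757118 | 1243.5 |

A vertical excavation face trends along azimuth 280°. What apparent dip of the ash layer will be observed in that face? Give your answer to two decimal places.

Two edge vectors: TP-A→TP-B = (-544, 33, -45.8), TP-A→TP-C = (828, 512, 0).
Normal n = (TP-A→TP-B) × (TP-A→TP-C) = (23449.6, -37922.4, -305852).
So ∂z/∂E = −n_x/n_z = 0.07667 and ∂z/∂N = −n_y/n_z = −0.12399.
Unit vector along 280° is (sin 280°, cos 280°) = (-0.9848, 0.1736).
Slope in that direction = a·(-0.9848) + b·(0.1736) = −0.09704.
Apparent dip = arctan|0.09704| = 5.54° (true dip is 8.3°, so apparent ≤ true as expected).

5.54°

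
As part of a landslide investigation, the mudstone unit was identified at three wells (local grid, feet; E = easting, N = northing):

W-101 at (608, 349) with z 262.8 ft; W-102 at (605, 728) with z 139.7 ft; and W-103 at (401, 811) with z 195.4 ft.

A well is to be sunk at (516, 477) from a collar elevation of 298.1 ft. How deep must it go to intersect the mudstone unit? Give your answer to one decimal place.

39.9 ft

Let the plane be z = a·E + b·N + c.
W-102−W-101: −3a + 379b = −123.1;  W-103−W-101: −207a + 462b = −67.4.
Solving gives a = −0.40650, b = −0.32802.
Then c = 262.8 − a·608 − b·349 = 624.43.
At (516, 477): z_contact = −209.75 − 156.47 + 624.43 = 258.21 ft.
Depth below ground = 298.1 − 258.21 = 39.9 ft.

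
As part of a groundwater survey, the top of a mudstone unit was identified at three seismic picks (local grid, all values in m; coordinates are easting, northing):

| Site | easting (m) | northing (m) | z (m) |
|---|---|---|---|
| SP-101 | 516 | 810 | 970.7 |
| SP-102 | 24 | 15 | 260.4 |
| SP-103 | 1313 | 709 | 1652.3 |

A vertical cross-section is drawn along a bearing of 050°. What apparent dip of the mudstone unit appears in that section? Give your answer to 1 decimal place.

Let the plane be z = a·easting + b·northing + c.
SP-102−SP-101: −492a − 795b = −710.3;  SP-103−SP-101: 797a − 101b = 681.6.
Solving gives a = 0.89800, b = 0.33771.
Unit vector along 050° is (sin 50°, cos 50°) = (0.7660, 0.6428).
Slope in that direction = a·(0.7660) + b·(0.6428) = 0.90499.
Apparent dip = arctan|0.90499| = 42.1° (true dip is 43.8°, so apparent ≤ true as expected).

42.1°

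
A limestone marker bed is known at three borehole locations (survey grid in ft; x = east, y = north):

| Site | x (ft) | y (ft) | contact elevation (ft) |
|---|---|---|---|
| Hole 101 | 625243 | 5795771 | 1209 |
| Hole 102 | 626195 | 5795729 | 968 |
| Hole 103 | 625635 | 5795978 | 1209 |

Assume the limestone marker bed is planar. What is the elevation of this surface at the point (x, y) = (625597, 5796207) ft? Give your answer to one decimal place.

1319.2 ft

Let the plane be z = a·x + b·y + c.
Hole 102−Hole 101: 952a − 42b = −241;  Hole 103−Hole 101: 392a + 207b = 0.
Solving gives a = −0.233632123, b = 0.442433779.
Then c = 1209 − a·625243 − b·5795771 = −2416959.02.
At (625597, 5796207): z = −146159.6 + 2564437.8 − 2416959.02 = 1319.2 ft.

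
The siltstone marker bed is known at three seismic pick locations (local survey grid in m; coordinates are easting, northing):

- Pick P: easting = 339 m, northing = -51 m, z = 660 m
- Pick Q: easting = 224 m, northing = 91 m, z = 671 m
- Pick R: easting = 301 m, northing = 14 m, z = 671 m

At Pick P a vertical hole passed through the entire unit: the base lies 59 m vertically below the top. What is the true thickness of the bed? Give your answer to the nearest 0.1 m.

51.1 m

Two edge vectors: Pick P→Pick Q = (-115, 142, 11), Pick P→Pick R = (-38, 65, 11).
Normal n = (Pick P→Pick Q) × (Pick P→Pick R) = (847, 847, -2079).
So ∂z/∂easting = −n_x/n_z = 0.40741 and ∂z/∂northing = −n_y/n_z = 0.40741.
|∇z| = √(a²+b²) = 0.57616, so dip δ = arctan(0.57616) = 29.95°.
True thickness = vertical thickness × cos δ = 59 × cos 29.95° = 51.1 m.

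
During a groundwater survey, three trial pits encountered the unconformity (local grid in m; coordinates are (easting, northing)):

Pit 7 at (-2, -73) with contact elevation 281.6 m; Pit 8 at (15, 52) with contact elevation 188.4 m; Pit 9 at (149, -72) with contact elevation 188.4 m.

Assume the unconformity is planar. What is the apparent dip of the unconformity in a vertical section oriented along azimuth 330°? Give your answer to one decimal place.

Let the plane be z = a·E + b·N + c.
Pit 8−Pit 7: 17a + 125b = −93.2;  Pit 9−Pit 7: 151a + 1b = −93.2.
Solving gives a = −0.61283, b = −0.66225.
Unit vector along 330° is (sin 330°, cos 330°) = (-0.5000, 0.8660).
Slope in that direction = a·(-0.5000) + b·(0.8660) = −0.26711.
Apparent dip = arctan|0.26711| = 15.0° (true dip is 42.1°, so apparent ≤ true as expected).

15.0°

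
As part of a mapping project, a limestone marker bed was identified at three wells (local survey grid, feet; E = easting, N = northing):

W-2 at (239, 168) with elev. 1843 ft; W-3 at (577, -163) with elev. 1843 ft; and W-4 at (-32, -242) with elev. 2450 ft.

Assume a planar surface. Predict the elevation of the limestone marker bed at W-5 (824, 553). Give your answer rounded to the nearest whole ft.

982 ft

Let the plane be z = a·E + b·N + c.
W-3−W-2: 338a − 331b = 0;  W-4−W-2: −271a − 410b = 607.
Solving gives a = −0.88013, b = −0.89874.
Then c = 1843 − a·239 − b·168 = 2204.34.
At (824, 553): z = −725.2 − 497.0 + 2204.34 = 982.1 ft.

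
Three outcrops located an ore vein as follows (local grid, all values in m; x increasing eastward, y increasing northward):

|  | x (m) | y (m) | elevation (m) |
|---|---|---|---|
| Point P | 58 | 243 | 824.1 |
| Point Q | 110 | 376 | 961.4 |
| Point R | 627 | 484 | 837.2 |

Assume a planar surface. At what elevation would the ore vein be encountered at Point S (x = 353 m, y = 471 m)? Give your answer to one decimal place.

957.3 m

Let the plane be z = a·x + b·y + c.
Point Q−Point P: 52a + 133b = 137.3;  Point R−Point P: 569a + 241b = 13.1.
Solving gives a = −0.49643, b = 1.22642.
Then c = 824.1 − a·58 − b·243 = 554.87.
At (353, 471): z = −175.2 + 577.6 + 554.87 = 957.3 m.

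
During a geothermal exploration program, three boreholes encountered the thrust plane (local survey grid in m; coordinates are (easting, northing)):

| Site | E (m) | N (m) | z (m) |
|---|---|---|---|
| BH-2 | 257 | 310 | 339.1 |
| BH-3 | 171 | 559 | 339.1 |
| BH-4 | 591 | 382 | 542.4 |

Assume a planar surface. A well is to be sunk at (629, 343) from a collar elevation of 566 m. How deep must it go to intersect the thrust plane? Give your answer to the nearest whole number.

10 m

Let the plane be z = a·E + b·N + c.
BH-3−BH-2: −86a + 249b = 0;  BH-4−BH-2: 334a + 72b = 203.3.
Solving gives a = 0.56650, b = 0.19566.
Then c = 339.1 − a·257 − b·310 = 132.85.
At (629, 343): z_contact = 356.3 + 67.1 + 132.85 = 556.3 m.
Depth below ground = 566 − 556.3 = 10 m.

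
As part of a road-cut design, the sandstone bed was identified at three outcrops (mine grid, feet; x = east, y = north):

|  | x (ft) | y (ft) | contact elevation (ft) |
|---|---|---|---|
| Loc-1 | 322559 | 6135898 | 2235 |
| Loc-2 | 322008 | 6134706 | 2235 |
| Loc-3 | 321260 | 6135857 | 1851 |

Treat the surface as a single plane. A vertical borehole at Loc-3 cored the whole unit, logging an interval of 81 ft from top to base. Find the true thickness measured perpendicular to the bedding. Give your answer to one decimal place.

Let the plane be z = a·x + b·y + c.
Loc-2−Loc-1: −551a − 1192b = 0;  Loc-3−Loc-1: −1299a − 41b = −384.
Solving gives a = 0.29999, b = −0.13867.
|∇z| = √(a²+b²) = 0.33049, so dip δ = arctan(0.33049) = 18.29°.
True thickness = vertical thickness × cos δ = 81 × cos 18.29° = 76.9 ft.

76.9 ft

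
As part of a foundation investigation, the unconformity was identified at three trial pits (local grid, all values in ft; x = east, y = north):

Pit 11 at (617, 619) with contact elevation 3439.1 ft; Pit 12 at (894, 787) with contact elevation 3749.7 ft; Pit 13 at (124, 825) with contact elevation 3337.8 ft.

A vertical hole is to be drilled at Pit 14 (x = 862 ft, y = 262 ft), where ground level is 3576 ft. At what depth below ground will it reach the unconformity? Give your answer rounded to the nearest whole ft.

Two edge vectors: Pit 11→Pit 12 = (277, 168, 310.6), Pit 11→Pit 13 = (-493, 206, -101.3).
Normal n = (Pit 11→Pit 12) × (Pit 11→Pit 13) = (-81002, -125065.7, 139886).
So ∂z/∂x = −n_x/n_z = 0.57906 and ∂z/∂y = −n_y/n_z = 0.89405.
Intercept c from Pit 11: 3439.1 − 357.28 − 553.42 = 2528.40.
At (862, 262): z_contact = 499.1 + 234.2 + 2528.40 = 3261.8 ft.
Depth below ground = 3576 − 3261.8 = 314 ft.

314 ft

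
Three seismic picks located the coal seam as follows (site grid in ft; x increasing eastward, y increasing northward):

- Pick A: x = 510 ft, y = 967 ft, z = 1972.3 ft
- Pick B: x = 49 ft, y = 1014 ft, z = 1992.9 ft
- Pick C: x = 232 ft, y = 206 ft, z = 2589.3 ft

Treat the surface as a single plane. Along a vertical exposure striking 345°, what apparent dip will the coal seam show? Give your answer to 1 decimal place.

35.3°

Let the plane be z = a·x + b·y + c.
Pick B−Pick A: −461a + 47b = 20.6;  Pick C−Pick A: −278a − 761b = 617.
Solving gives a = −0.12277, b = −0.76593.
Unit vector along 345° is (sin 345°, cos 345°) = (-0.2588, 0.9659).
Slope in that direction = a·(-0.2588) + b·(0.9659) = −0.70805.
Apparent dip = arctan|0.70805| = 35.3° (true dip is 37.8°, so apparent ≤ true as expected).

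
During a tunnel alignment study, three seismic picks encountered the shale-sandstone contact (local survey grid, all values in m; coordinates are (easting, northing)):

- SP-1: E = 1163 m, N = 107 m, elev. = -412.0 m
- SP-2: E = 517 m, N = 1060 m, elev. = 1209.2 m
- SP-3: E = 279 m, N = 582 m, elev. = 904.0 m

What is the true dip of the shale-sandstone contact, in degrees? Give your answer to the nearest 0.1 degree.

Let the plane be z = a·E + b·N + c.
SP-2−SP-1: −646a + 953b = 1621.2;  SP-3−SP-1: −884a + 475b = 1316.
Solving gives a = −0.90380, b = 1.08850.
Gradient magnitude |∇z| = √(a² + b²) = √(0.81686 + 1.18484) = 1.41481.
True dip = arctan(1.41481) = 54.7°, dipping toward SE (azimuth ≈ 140°).

54.7°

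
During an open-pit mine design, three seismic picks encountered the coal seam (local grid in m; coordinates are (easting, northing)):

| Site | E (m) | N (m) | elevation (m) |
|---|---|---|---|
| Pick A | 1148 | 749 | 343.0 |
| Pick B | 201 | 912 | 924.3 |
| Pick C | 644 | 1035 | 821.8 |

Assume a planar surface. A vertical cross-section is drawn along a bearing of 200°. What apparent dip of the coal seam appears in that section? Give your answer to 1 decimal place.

32.6°

Let the plane be z = a·E + b·N + c.
Pick B−Pick A: −947a + 163b = 581.3;  Pick C−Pick A: −504a + 286b = 478.8.
Solving gives a = −0.46747, b = 0.85033.
Unit vector along 200° is (sin 200°, cos 200°) = (-0.3420, -0.9397).
Slope in that direction = a·(-0.3420) + b·(-0.9397) = −0.63916.
Apparent dip = arctan|0.63916| = 32.6° (true dip is 44.1°, so apparent ≤ true as expected).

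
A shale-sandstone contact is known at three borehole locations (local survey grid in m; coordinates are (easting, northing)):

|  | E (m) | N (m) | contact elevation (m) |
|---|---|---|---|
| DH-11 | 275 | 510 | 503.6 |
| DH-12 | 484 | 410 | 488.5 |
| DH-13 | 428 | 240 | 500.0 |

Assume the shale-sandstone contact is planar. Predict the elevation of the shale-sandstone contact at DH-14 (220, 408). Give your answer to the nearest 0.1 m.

512.4 m

Two edge vectors: DH-11→DH-12 = (209, -100, -15.1), DH-11→DH-13 = (153, -270, -3.6).
Normal n = (DH-11→DH-12) × (DH-11→DH-13) = (-3717, -1557.9, -41130).
So ∂z/∂E = −n_x/n_z = −0.09037 and ∂z/∂N = −n_y/n_z = −0.03788.
Intercept c from DH-11: 503.6 + 24.85 + 19.32 = 547.77.
At (220, 408): z = −19.9 − 15.5 + 547.77 = 512.4 m.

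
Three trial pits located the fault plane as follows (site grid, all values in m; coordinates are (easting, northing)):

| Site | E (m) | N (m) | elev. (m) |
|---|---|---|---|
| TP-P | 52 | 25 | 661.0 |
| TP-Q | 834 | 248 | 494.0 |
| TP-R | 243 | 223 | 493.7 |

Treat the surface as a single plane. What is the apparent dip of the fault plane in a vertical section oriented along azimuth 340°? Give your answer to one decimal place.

Let the plane be z = a·E + b·N + c.
TP-Q−TP-P: 782a + 223b = −167;  TP-R−TP-P: 191a + 198b = −167.3.
Solving gives a = 0.03779, b = −0.88141.
Unit vector along 340° is (sin 340°, cos 340°) = (-0.3420, 0.9397).
Slope in that direction = a·(-0.3420) + b·(0.9397) = −0.84118.
Apparent dip = arctan|0.84118| = 40.1° (true dip is 41.4°, so apparent ≤ true as expected).

40.1°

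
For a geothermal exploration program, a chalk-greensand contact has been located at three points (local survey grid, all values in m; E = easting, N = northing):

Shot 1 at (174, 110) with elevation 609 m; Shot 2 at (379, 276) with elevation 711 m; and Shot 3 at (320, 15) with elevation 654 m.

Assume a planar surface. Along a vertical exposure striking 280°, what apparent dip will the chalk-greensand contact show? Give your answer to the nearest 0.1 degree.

Let the plane be z = a·E + b·N + c.
Shot 2−Shot 1: 205a + 166b = 102;  Shot 3−Shot 1: 146a − 95b = 45.
Solving gives a = 0.39258, b = 0.12965.
Unit vector along 280° is (sin 280°, cos 280°) = (-0.9848, 0.1736).
Slope in that direction = a·(-0.9848) + b·(0.1736) = −0.36410.
Apparent dip = arctan|0.36410| = 20.0° (true dip is 22.5°, so apparent ≤ true as expected).

20.0°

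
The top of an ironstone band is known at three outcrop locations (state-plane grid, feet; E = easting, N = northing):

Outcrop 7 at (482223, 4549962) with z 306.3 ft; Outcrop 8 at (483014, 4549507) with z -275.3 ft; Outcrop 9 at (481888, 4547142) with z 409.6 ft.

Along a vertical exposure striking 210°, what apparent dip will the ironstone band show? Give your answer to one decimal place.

17.4°

Two edge vectors: Outcrop 7→Outcrop 8 = (791, -455, -581.6), Outcrop 7→Outcrop 9 = (-335, -2820, 103.3).
Normal n = (Outcrop 7→Outcrop 8) × (Outcrop 7→Outcrop 9) = (-1687113.5, 113125.7, -2383045).
So ∂z/∂E = −n_x/n_z = −0.70797 and ∂z/∂N = −n_y/n_z = 0.04747.
Unit vector along 210° is (sin 210°, cos 210°) = (-0.5000, -0.8660).
Slope in that direction = a·(-0.5000) + b·(-0.8660) = 0.31287.
Apparent dip = arctan|0.31287| = 17.4° (true dip is 35.4°, so apparent ≤ true as expected).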